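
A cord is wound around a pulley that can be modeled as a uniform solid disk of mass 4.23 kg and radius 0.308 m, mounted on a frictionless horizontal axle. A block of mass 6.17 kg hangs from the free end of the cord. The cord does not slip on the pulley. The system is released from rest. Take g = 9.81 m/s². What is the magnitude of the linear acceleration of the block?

I = ½MR² = (1/2)(4.23)(0.308)² = 0.2006 kg·m².
Block: mg − T = ma. Pulley: TR = Iα. No-slip: a = αR, so T = (I/R²)a = 2.115·a.
Then mg = (m + 2.115)a, so a = (6.17)(9.81)/(6.17 + 2.115) = 7.306 m/s².

a ≈ 7.31 m/s²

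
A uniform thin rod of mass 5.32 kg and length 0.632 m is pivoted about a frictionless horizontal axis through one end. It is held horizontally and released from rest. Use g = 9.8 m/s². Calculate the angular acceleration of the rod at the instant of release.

About the pivot, I = (1/3)ML² = (1/3)(5.32)(0.632)² = 0.7083 kg·m².
The weight acts at the center, a distance L/2 = 0.3160 m from the pivot; τ = Mg(L/2) = 16.47 N·m.
α = τ/I = 16.47/0.7083 = 23.26 rad/s².
(Equivalently α = (3g/(2L)) = 23.26 rad/s².)

α ≈ 23.3 rad/s²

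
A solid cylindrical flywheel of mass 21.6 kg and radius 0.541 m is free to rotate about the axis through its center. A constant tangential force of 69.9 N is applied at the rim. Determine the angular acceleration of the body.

α ≈ 12.0 rad/s²

I = ½MR² = (1/2)(21.6)(0.541)² = 3.161 kg·m².
τ = F R = (69.9)(0.541) = 37.82 N·m.
Newton's second law for rotation, τ = Iα, gives α = τ/I = 37.82/3.161 = 11.96 rad/s².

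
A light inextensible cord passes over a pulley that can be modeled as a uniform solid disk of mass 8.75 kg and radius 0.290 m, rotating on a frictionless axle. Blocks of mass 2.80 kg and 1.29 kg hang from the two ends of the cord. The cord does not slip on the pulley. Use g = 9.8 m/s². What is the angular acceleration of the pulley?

α ≈ 6.03 rad/s²

I = ½MR² = (1/2)(8.75)(0.290)² = 0.3679 kg·m².
Heavier block: m₁g − T₁ = m₁a. Lighter block: T₂ − m₂g = m₂a.
Pulley: (T₁ − T₂)R = Iα = I(a/R), so T₁ − T₂ = (I/R²)a = (1/2)M_p a = 4.375·a.
Adding the three: (m₁ − m₂)g = (m₁ + m₂ + 4.375)a, so a = (2.80 − 1.29)(9.8)/(2.80 + 1.29 + 4.375) = 1.748 m/s².
α = a/R = 1.748/0.290 = 6.028 rad/s².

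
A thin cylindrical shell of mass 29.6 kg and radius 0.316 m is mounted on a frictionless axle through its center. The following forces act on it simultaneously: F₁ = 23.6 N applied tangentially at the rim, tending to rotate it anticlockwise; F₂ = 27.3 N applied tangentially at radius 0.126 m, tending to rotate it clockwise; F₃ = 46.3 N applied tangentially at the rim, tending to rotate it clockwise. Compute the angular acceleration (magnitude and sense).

I = MR² = (29.6)(0.316)² = 2.956 kg·m².
Taking anticlockwise as positive: τ₁ = +(23.6)(0.316) = +7.458 N·m; τ₂ = −(27.3)(0.126) = −3.440 N·m; τ₃ = −(46.3)(0.316) = −14.63 N·m.
Net torque τ = -10.61 N·m.
α = τ/I = -10.61/2.956 = -3.591 rad/s².

α ≈ 3.59 rad/s², clockwise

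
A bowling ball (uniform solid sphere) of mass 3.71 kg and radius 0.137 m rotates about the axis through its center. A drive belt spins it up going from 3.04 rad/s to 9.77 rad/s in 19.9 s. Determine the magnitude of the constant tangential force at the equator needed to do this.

F ≈ 0.0688 N

I = (2/5)MR² = (2/5)(3.71)(0.137)² = 0.02785 kg·m².
α = Δω/Δt = (9.77 − 3.04)/19.9 = 0.3382 rad/s².
The required torque is τ = Iα = (0.02785)(0.3382) = 0.009420 N·m.
A tangential force at the equator gives τ = FR, so F = τ/R = 0.009420/0.137 = 0.06876 N.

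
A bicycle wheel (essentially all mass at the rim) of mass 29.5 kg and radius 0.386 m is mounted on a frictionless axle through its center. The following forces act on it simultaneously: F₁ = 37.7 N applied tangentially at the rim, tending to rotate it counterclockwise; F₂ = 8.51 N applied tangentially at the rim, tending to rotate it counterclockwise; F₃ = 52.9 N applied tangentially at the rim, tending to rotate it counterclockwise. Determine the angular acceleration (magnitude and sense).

α ≈ 8.70 rad/s², counterclockwise

I = MR² = (29.5)(0.386)² = 4.395 kg·m².
Taking counterclockwise as positive: τ₁ = +(37.7)(0.386) = +14.55 N·m; τ₂ = +(8.51)(0.386) = +3.285 N·m; τ₃ = +(52.9)(0.386) = +20.42 N·m.
Net torque τ = 38.26 N·m.
α = τ/I = 38.26/4.395 = 8.704 rad/s².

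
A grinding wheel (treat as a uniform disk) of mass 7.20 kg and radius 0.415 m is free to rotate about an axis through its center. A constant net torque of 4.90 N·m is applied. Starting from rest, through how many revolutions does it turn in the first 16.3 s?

≈ 167 revolutions

I = ½MR² = (1/2)(7.20)(0.415)² = 0.6200 kg·m².
α = τ/I = 4.90/0.6200 = 7.903 rad/s².
θ = ½αt² = ½(7.903)(16.3)² = 1050 rad.
Revolutions = θ/(2π) = 167.1.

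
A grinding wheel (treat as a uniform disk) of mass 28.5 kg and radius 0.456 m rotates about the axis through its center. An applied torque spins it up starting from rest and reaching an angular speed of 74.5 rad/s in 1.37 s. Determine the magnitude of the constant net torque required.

τ ≈ 161 N·m

I = ½MR² = (1/2)(28.5)(0.456)² = 2.963 kg·m².
α = Δω/Δt = (74.5 − 0)/1.37 = 54.38 rad/s².
τ = Iα = (2.963)(54.38) = 161.1 N·m.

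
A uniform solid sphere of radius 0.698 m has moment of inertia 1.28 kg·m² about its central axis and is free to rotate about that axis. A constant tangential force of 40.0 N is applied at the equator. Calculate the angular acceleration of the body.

τ = F R = (40.0)(0.698) = 27.92 N·m.
Newton's second law for rotation, τ = Iα, gives α = τ/I = 27.92/1.280 = 21.81 rad/s².

α ≈ 21.8 rad/s²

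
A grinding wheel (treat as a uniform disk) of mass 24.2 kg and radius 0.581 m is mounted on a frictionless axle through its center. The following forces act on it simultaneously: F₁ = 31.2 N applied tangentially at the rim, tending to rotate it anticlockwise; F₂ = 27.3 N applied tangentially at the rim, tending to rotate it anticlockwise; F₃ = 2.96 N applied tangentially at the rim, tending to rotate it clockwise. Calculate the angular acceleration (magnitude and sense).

α ≈ 7.90 rad/s², anticlockwise

I = ½MR² = (1/2)(24.2)(0.581)² = 4.084 kg·m².
Taking anticlockwise as positive: τ₁ = +(31.2)(0.581) = +18.13 N·m; τ₂ = +(27.3)(0.581) = +15.86 N·m; τ₃ = −(2.96)(0.581) = −1.720 N·m.
Net torque τ = 32.27 N·m.
α = τ/I = 32.27/4.084 = 7.900 rad/s².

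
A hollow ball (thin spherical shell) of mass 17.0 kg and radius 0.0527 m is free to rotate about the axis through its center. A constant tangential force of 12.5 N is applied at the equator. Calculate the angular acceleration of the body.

α ≈ 20.9 rad/s²

I = (2/3)MR² = (2/3)(17.0)(0.0527)² = 0.03148 kg·m².
τ = F R = (12.5)(0.0527) = 0.6587 N·m.
Newton's second law for rotation, τ = Iα, gives α = τ/I = 0.6587/0.03148 = 20.93 rad/s².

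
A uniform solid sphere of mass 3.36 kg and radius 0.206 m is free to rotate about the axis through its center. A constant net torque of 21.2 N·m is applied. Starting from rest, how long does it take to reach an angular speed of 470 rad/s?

t ≈ 1.26 s

I = (2/5)MR² = (2/5)(3.36)(0.206)² = 0.05703 kg·m².
α = τ/I = 21.2/0.05703 = 371.7 rad/s².
ω = αt ⇒ t = ω/α = 470/371.7 = 1.264 s.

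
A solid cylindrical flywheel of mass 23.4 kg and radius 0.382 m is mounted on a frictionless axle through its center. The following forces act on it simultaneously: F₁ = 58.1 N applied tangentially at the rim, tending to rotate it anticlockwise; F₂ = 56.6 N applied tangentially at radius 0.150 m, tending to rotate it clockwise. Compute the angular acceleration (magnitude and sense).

I = ½MR² = (1/2)(23.4)(0.382)² = 1.707 kg·m².
Taking anticlockwise as positive: τ₁ = +(58.1)(0.382) = +22.19 N·m; τ₂ = −(56.6)(0.150) = −8.490 N·m.
Net torque τ = 13.70 N·m.
α = τ/I = 13.70/1.707 = 8.027 rad/s².

α ≈ 8.03 rad/s², anticlockwise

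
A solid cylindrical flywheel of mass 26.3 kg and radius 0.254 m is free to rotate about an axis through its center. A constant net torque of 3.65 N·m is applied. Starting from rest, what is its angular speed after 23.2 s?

I = ½MR² = (1/2)(26.3)(0.254)² = 0.8484 kg·m².
α = τ/I = 3.65/0.8484 = 4.302 rad/s².
ω = ω₀ + αt = 0 + (4.302)(23.2) = 99.81 rad/s.

ω ≈ 99.8 rad/s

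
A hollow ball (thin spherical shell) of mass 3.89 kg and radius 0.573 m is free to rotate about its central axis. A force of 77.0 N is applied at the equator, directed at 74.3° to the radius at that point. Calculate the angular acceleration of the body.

α ≈ 49.9 rad/s²

I = (2/3)MR² = (2/3)(3.89)(0.573)² = 0.8515 kg·m².
Only the tangential component produces torque: τ = F R sinθ = (77.0)(0.573) sin 74.3° = 42.47 N·m.
From τ = Iα: α = 42.47/0.8515 = 49.88 rad/s².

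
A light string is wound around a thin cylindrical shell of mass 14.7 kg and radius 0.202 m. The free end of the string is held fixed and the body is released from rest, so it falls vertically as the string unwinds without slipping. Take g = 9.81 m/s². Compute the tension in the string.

T ≈ 72.1 N

Translation: Mg − T = Ma. Rotation about the center: TR = Iα with I = MR².
With a = αR: T = (I/R²)a = M a, so Mg = (1 + 1.000)Ma.
a = g/(1 + 1.000) = 9.81/2.000 = 4.905 m/s².
T = 1.000·M·a = (1.000)(14.7)(4.905) = 72.10 N.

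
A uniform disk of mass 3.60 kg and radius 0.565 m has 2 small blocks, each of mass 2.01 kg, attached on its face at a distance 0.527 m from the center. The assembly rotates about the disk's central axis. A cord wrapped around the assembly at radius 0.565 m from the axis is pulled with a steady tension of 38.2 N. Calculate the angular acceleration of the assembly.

α ≈ 12.8 rad/s²

I_disk = ½MR² = ½(3.60)(0.565)² = 0.5746 kg·m².
I_blocks = 2·m·r² = 2(2.01)(0.527)² = 1.116 kg·m².
Total I = 1.691 kg·m².
τ = F r = (38.2)(0.565) = 21.58 N·m.
α = τ/I = 21.58/1.691 = 12.76 rad/s².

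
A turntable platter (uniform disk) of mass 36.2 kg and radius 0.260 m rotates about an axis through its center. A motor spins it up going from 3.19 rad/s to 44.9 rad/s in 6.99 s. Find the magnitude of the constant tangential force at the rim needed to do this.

I = ½MR² = (1/2)(36.2)(0.260)² = 1.224 kg·m².
α = Δω/Δt = (44.9 − 3.19)/6.99 = 5.967 rad/s².
The required torque is τ = Iα = (1.224)(5.967) = 7.301 N·m.
A tangential force at the rim gives τ = FR, so F = τ/R = 7.301/0.260 = 28.08 N.

F ≈ 28.1 N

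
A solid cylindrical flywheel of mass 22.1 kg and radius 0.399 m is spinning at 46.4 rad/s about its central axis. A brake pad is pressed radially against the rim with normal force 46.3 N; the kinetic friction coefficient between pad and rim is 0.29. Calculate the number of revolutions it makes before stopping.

≈ 56.3 revolutions

I = ½MR² = (1/2)(22.1)(0.399)² = 1.759 kg·m².
Friction force f = μN = (0.29)(46.3) = 13.43 N at the rim; torque magnitude τ = fR = 5.357 N·m, opposing ω.
|α| = τ/I = 5.357/1.759 = 3.045 rad/s² (deceleration).
ω² = ω₀² − 2|α|θ with ω = 0 ⇒ θ = ω₀²/(2|α|) = 353.5 rad = 56.26 rev.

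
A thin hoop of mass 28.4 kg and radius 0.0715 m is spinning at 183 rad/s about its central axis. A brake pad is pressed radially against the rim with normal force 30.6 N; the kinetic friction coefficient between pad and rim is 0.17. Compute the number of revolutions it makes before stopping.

I = MR² = (28.4)(0.0715)² = 0.1452 kg·m².
Friction force f = μN = (0.17)(30.6) = 5.202 N at the rim; torque magnitude τ = fR = 0.3719 N·m, opposing ω.
|α| = τ/I = 0.3719/0.1452 = 2.562 rad/s² (deceleration).
ω² = ω₀² − 2|α|θ with ω = 0 ⇒ θ = ω₀²/(2|α|) = 6536 rad = 1040 rev.

≈ 1040 revolutions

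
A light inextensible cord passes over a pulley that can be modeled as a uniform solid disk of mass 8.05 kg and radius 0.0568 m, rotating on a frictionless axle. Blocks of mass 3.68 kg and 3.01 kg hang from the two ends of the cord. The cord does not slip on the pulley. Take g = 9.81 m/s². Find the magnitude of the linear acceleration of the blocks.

I = ½MR² = (1/2)(8.05)(0.0568)² = 0.01299 kg·m².
Heavier block: m₁g − T₁ = m₁a. Lighter block: T₂ − m₂g = m₂a.
Pulley: (T₁ − T₂)R = Iα = I(a/R), so T₁ − T₂ = (I/R²)a = (1/2)M_p a = 4.025·a.
Adding the three: (m₁ − m₂)g = (m₁ + m₂ + 4.025)a, so a = (3.68 − 3.01)(9.81)/(3.68 + 3.01 + 4.025) = 0.6134 m/s².

a ≈ 0.613 m/s²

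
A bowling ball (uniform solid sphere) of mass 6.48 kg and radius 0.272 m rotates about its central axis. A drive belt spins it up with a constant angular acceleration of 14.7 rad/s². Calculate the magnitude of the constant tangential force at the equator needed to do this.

I = (2/5)MR² = (2/5)(6.48)(0.272)² = 0.1918 kg·m².
The required torque is τ = Iα = (0.1918)(14.70) = 2.819 N·m.
A tangential force at the equator gives τ = FR, so F = τ/R = 2.819/0.272 = 10.36 N.

F ≈ 10.4 N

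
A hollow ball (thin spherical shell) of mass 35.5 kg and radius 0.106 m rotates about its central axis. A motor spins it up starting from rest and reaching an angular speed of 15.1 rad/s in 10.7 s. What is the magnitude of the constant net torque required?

I = (2/3)MR² = (2/3)(35.5)(0.106)² = 0.2659 kg·m².
α = Δω/Δt = (15.1 − 0)/10.7 = 1.411 rad/s².
τ = Iα = (0.2659)(1.411) = 0.3753 N·m.

τ ≈ 0.375 N·m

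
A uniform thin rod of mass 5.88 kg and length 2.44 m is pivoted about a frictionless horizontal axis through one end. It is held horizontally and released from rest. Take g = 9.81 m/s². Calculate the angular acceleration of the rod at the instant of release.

About the pivot, I = (1/3)ML² = (1/3)(5.88)(2.44)² = 11.67 kg·m².
The weight acts at the center, a distance L/2 = 1.220 m from the pivot; τ = Mg(L/2) = 70.37 N·m.
α = τ/I = 70.37/11.67 = 6.031 rad/s².

α ≈ 6.03 rad/s²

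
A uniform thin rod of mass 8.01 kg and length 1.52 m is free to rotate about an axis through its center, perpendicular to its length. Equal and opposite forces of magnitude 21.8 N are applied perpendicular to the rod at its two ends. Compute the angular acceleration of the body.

α ≈ 21.5 rad/s²

I = (1/12)ML² = (1/12)(8.01)(1.52)² = 1.542 kg·m².
The couple gives τ = F·(L/2) + F·(L/2) = F L = (21.8)(1.52) = 33.14 N·m.
Newton's second law for rotation, τ = Iα, gives α = τ/I = 33.14/1.542 = 21.49 rad/s².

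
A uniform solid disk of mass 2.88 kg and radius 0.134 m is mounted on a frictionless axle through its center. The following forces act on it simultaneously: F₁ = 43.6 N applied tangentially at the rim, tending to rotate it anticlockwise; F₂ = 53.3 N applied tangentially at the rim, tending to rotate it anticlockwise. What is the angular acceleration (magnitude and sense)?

I = ½MR² = (1/2)(2.88)(0.134)² = 0.02586 kg·m².
Taking anticlockwise as positive: τ₁ = +(43.6)(0.134) = +5.842 N·m; τ₂ = +(53.3)(0.134) = +7.142 N·m.
Net torque τ = 12.98 N·m.
α = τ/I = 12.98/0.02586 = 502.2 rad/s².

α ≈ 502 rad/s², anticlockwise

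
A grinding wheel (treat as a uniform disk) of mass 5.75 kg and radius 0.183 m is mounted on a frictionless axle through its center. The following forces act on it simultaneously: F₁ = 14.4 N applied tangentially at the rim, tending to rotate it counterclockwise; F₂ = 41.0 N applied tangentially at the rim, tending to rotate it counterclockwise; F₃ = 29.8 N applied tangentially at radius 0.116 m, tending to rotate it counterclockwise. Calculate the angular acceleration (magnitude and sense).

I = ½MR² = (1/2)(5.75)(0.183)² = 0.09628 kg·m².
Taking counterclockwise as positive: τ₁ = +(14.4)(0.183) = +2.635 N·m; τ₂ = +(41.0)(0.183) = +7.503 N·m; τ₃ = +(29.8)(0.116) = +3.457 N·m.
Net torque τ = 13.60 N·m.
α = τ/I = 13.60/0.09628 = 141.2 rad/s².

α ≈ 141 rad/s², counterclockwise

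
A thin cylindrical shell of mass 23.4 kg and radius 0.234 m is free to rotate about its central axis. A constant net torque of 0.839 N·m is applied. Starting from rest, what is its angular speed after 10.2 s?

ω ≈ 6.68 rad/s

I = MR² = (23.4)(0.234)² = 1.281 kg·m².
α = τ/I = 0.839/1.281 = 0.6548 rad/s².
ω = ω₀ + αt = 0 + (0.6548)(10.2) = 6.679 rad/s.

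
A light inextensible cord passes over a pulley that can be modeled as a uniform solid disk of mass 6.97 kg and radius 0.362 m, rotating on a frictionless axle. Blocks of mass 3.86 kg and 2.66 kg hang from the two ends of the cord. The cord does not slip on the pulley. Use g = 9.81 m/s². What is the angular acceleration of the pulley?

I = ½MR² = (1/2)(6.97)(0.362)² = 0.4567 kg·m².
Heavier block: m₁g − T₁ = m₁a. Lighter block: T₂ − m₂g = m₂a.
Pulley: (T₁ − T₂)R = Iα = I(a/R), so T₁ − T₂ = (I/R²)a = (1/2)M_p a = 3.485·a.
Adding the three: (m₁ − m₂)g = (m₁ + m₂ + 3.485)a, so a = (3.86 − 2.66)(9.81)/(3.86 + 2.66 + 3.485) = 1.177 m/s².
α = a/R = 1.177/0.362 = 3.250 rad/s².

α ≈ 3.25 rad/s²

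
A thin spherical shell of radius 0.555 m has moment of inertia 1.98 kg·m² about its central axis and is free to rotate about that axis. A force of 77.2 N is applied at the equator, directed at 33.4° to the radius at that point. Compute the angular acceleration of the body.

Only the tangential component produces torque: τ = F R sinθ = (77.2)(0.555) sin 33.4° = 23.59 N·m.
Newton's second law for rotation, τ = Iα, gives α = τ/I = 23.59/1.980 = 11.91 rad/s².

α ≈ 11.9 rad/s²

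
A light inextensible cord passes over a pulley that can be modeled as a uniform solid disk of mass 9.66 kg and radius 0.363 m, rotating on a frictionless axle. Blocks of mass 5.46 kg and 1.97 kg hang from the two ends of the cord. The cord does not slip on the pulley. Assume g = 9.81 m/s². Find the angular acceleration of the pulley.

α ≈ 7.69 rad/s²

I = ½MR² = (1/2)(9.66)(0.363)² = 0.6364 kg·m².
Heavier block: m₁g − T₁ = m₁a. Lighter block: T₂ − m₂g = m₂a.
Pulley: (T₁ − T₂)R = Iα = I(a/R), so T₁ − T₂ = (I/R²)a = (1/2)M_p a = 4.830·a.
Adding the three: (m₁ − m₂)g = (m₁ + m₂ + 4.830)a, so a = (5.46 − 1.97)(9.81)/(5.46 + 1.97 + 4.830) = 2.793 m/s².
α = a/R = 2.793/0.363 = 7.693 rad/s².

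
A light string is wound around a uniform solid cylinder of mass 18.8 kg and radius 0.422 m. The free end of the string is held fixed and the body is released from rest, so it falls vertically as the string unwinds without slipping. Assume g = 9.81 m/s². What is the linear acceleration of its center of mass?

a ≈ 6.54 m/s²

Translation: Mg − T = Ma. Rotation about the center: TR = Iα with I = ½MR².
With a = αR: T = (I/R²)a = (1/2)M a, so Mg = (1 + 0.5000)Ma.
a = g/(1 + 0.5000) = 9.81/1.500 = 6.540 m/s².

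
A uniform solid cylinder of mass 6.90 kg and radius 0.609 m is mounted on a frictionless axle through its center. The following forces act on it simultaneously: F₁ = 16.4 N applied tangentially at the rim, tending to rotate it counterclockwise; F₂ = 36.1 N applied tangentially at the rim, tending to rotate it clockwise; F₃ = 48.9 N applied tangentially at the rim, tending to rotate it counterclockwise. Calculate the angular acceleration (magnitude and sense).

I = ½MR² = (1/2)(6.90)(0.609)² = 1.280 kg·m².
Taking counterclockwise as positive: τ₁ = +(16.4)(0.609) = +9.988 N·m; τ₂ = −(36.1)(0.609) = −21.98 N·m; τ₃ = +(48.9)(0.609) = +29.78 N·m.
Net torque τ = 17.78 N·m.
α = τ/I = 17.78/1.280 = 13.90 rad/s².

α ≈ 13.9 rad/s², counterclockwise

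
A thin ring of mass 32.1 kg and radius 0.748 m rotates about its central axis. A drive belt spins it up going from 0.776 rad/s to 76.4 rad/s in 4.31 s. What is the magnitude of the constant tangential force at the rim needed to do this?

I = MR² = (32.1)(0.748)² = 17.96 kg·m².
α = Δω/Δt = (76.4 − 0.776)/4.31 = 17.55 rad/s².
The required torque is τ = Iα = (17.96)(17.55) = 315.1 N·m.
A tangential force at the rim gives τ = FR, so F = τ/R = 315.1/0.748 = 421.3 N.

F ≈ 421 N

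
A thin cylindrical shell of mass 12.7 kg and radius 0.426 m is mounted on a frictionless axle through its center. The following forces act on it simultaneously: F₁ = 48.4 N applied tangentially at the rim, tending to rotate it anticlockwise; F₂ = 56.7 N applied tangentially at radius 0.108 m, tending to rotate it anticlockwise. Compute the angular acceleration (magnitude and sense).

I = MR² = (12.7)(0.426)² = 2.305 kg·m².
Taking anticlockwise as positive: τ₁ = +(48.4)(0.426) = +20.62 N·m; τ₂ = +(56.7)(0.108) = +6.124 N·m.
Net torque τ = 26.74 N·m.
α = τ/I = 26.74/2.305 = 11.60 rad/s².

α ≈ 11.6 rad/s², anticlockwise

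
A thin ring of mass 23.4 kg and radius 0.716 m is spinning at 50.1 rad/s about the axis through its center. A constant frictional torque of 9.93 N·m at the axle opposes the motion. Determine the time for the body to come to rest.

I = MR² = (23.4)(0.716)² = 12.00 kg·m².
The net torque has magnitude 9.93 N·m, opposing ω.
|α| = τ/I = 9.930/12.00 = 0.8278 rad/s² (deceleration).
0 = ω₀ − |α|t ⇒ t = ω₀/|α| = 50.1/0.8278 = 60.52 s.

t ≈ 60.5 s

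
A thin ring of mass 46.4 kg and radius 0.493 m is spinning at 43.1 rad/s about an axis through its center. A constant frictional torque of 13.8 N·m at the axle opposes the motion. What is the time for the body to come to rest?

t ≈ 35.2 s

I = MR² = (46.4)(0.493)² = 11.28 kg·m².
The net torque has magnitude 13.8 N·m, opposing ω.
|α| = τ/I = 13.80/11.28 = 1.224 rad/s² (deceleration).
0 = ω₀ − |α|t ⇒ t = ω₀/|α| = 43.1/1.224 = 35.22 s.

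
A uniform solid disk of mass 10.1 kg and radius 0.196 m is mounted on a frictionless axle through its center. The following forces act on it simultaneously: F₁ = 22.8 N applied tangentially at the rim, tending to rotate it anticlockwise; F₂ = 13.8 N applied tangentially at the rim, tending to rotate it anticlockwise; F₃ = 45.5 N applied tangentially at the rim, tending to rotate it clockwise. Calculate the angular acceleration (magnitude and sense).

I = ½MR² = (1/2)(10.1)(0.196)² = 0.1940 kg·m².
Taking anticlockwise as positive: τ₁ = +(22.8)(0.196) = +4.469 N·m; τ₂ = +(13.8)(0.196) = +2.705 N·m; τ₃ = −(45.5)(0.196) = −8.918 N·m.
Net torque τ = -1.744 N·m.
α = τ/I = -1.744/0.1940 = -8.992 rad/s².

α ≈ 8.99 rad/s², clockwise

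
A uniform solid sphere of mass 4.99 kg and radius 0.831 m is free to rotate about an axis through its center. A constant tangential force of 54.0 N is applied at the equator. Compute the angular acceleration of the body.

α ≈ 32.6 rad/s²

I = (2/5)MR² = (2/5)(4.99)(0.831)² = 1.378 kg·m².
τ = F R = (54.0)(0.831) = 44.87 N·m.
Newton's second law for rotation, τ = Iα, gives α = τ/I = 44.87/1.378 = 32.56 rad/s².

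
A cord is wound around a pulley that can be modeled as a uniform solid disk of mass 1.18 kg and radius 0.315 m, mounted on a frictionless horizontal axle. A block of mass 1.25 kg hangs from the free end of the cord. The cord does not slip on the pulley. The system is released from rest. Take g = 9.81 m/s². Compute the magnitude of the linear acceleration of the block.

a ≈ 6.66 m/s²

I = ½MR² = (1/2)(1.18)(0.315)² = 0.05854 kg·m².
Block: mg − T = ma. Pulley: TR = Iα. No-slip: a = αR, so T = (I/R²)a = 0.5900·a.
Then mg = (m + 0.5900)a, so a = (1.25)(9.81)/(1.25 + 0.5900) = 6.664 m/s².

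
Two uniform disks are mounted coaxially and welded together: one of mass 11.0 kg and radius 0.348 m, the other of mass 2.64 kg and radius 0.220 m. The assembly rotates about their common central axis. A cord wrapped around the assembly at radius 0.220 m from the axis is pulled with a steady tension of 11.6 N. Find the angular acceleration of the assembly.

I = ½M₁R₁² + ½M₂R₂² = ½(11.0)(0.348)² + ½(2.64)(0.220)² = 0.7300 kg·m².
τ = F r = (11.6)(0.220) = 2.552 N·m.
α = τ/I = 2.552/0.7300 = 3.496 rad/s².

α ≈ 3.50 rad/s²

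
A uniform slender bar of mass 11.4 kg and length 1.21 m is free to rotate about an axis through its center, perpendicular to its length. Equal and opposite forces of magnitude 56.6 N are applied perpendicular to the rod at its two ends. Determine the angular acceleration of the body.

I = (1/12)ML² = (1/12)(11.4)(1.21)² = 1.391 kg·m².
The couple gives τ = F·(L/2) + F·(L/2) = F L = (56.6)(1.21) = 68.49 N·m.
Newton's second law for rotation, τ = Iα, gives α = τ/I = 68.49/1.391 = 49.24 rad/s².

α ≈ 49.2 rad/s²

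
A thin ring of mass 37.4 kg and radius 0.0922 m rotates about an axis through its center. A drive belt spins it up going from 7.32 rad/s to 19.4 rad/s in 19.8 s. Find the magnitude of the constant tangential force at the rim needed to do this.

I = MR² = (37.4)(0.0922)² = 0.3179 kg·m².
α = Δω/Δt = (19.4 − 7.32)/19.8 = 0.6101 rad/s².
The required torque is τ = Iα = (0.3179)(0.6101) = 0.1940 N·m.
A tangential force at the rim gives τ = FR, so F = τ/R = 0.1940/0.0922 = 2.104 N.

F ≈ 2.10 N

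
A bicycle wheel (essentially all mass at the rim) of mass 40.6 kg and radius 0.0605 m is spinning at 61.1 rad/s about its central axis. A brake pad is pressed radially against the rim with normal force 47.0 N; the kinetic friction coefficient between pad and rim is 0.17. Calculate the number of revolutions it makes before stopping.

I = MR² = (40.6)(0.0605)² = 0.1486 kg·m².
Friction force f = μN = (0.17)(47.0) = 7.990 N at the rim; torque magnitude τ = fR = 0.4834 N·m, opposing ω.
|α| = τ/I = 0.4834/0.1486 = 3.253 rad/s² (deceleration).
ω² = ω₀² − 2|α|θ with ω = 0 ⇒ θ = ω₀²/(2|α|) = 573.8 rad = 91.33 rev.

≈ 91.3 revolutions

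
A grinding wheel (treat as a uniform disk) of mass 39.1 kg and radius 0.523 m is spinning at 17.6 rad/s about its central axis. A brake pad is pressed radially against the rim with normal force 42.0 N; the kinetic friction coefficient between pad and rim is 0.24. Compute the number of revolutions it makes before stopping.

I = ½MR² = (1/2)(39.1)(0.523)² = 5.347 kg·m².
Friction force f = μN = (0.24)(42.0) = 10.08 N at the rim; torque magnitude τ = fR = 5.272 N·m, opposing ω.
|α| = τ/I = 5.272/5.347 = 0.9859 rad/s² (deceleration).
ω² = ω₀² − 2|α|θ with ω = 0 ⇒ θ = ω₀²/(2|α|) = 157.1 rad = 25.00 rev.

≈ 25.0 revolutions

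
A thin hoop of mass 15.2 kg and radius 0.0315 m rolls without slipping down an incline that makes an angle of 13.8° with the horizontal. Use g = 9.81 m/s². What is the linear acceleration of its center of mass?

Translation along the incline: Mg sinθ − f = Ma.
Rotation about the center: fR = Iα with I = MR². No-slip gives a = αR, so f = (I/R²)a = M a.
Substituting: Mg sinθ = (1 + 1.000)Ma, so a = g sinθ/(1 + 1.000) = (9.81) sin 13.8° / 2.000 = 1.170 m/s².

a ≈ 1.17 m/s²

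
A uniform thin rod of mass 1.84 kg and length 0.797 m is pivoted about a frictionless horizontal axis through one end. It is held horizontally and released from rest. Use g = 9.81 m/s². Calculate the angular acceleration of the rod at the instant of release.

α ≈ 18.5 rad/s²

About the pivot, I = (1/3)ML² = (1/3)(1.84)(0.797)² = 0.3896 kg·m².
The weight acts at the center, a distance L/2 = 0.3985 m from the pivot; τ = Mg(L/2) = 7.193 N·m.
α = τ/I = 7.193/0.3896 = 18.46 rad/s².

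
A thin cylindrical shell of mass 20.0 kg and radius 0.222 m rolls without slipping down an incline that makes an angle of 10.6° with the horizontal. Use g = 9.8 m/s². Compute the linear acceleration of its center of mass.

a ≈ 0.901 m/s²

Translation along the incline: Mg sinθ − f = Ma.
Rotation about the center: fR = Iα with I = MR². No-slip gives a = αR, so f = (I/R²)a = M a.
Substituting: Mg sinθ = (1 + 1.000)Ma, so a = g sinθ/(1 + 1.000) = (9.8) sin 10.6° / 2.000 = 0.9014 m/s².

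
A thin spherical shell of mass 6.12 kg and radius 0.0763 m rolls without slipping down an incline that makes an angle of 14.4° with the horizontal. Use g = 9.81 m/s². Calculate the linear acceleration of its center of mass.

Translation along the incline: Mg sinθ − f = Ma.
Rotation about the center: fR = Iα with I = (2/3)MR². No-slip gives a = αR, so f = (I/R²)a = (2/3)M a.
Substituting: Mg sinθ = (1 + 0.6667)Ma, so a = g sinθ/(1 + 0.6667) = (9.81) sin 14.4° / 1.667 = 1.464 m/s².

a ≈ 1.46 m/s²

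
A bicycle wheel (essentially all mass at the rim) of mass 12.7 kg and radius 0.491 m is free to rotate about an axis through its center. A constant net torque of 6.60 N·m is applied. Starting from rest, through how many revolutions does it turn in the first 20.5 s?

I = MR² = (12.7)(0.491)² = 3.062 kg·m².
α = τ/I = 6.60/3.062 = 2.156 rad/s².
θ = ½αt² = ½(2.156)(20.5)² = 453.0 rad.
Revolutions = θ/(2π) = 72.09.

≈ 72.1 revolutions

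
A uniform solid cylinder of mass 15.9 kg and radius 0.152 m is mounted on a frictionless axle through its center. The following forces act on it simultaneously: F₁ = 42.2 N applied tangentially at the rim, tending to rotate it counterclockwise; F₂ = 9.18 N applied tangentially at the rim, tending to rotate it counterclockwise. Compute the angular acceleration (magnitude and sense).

I = ½MR² = (1/2)(15.9)(0.152)² = 0.1837 kg·m².
Taking counterclockwise as positive: τ₁ = +(42.2)(0.152) = +6.414 N·m; τ₂ = +(9.18)(0.152) = +1.395 N·m.
Net torque τ = 7.810 N·m.
α = τ/I = 7.810/0.1837 = 42.52 rad/s².

α ≈ 42.5 rad/s², counterclockwise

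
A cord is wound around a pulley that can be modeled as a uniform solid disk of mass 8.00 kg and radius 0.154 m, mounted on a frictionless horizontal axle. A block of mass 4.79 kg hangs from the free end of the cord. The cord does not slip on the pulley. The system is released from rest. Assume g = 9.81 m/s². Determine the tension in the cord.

T ≈ 21.4 N

I = ½MR² = (1/2)(8.00)(0.154)² = 0.09486 kg·m².
Block: mg − T = ma. Pulley: TR = Iα. No-slip: a = αR, so T = (I/R²)a = 4.000·a.
Then mg = (m + 4.000)a, so a = (4.79)(9.81)/(4.79 + 4.000) = 5.346 m/s².
T = 4.000·a = 21.38 N.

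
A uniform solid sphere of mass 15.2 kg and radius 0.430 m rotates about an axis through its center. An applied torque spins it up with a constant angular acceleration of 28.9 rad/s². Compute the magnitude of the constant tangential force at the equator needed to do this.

F ≈ 75.6 N

I = (2/5)MR² = (2/5)(15.2)(0.430)² = 1.124 kg·m².
The required torque is τ = Iα = (1.124)(28.90) = 32.49 N·m.
A tangential force at the equator gives τ = FR, so F = τ/R = 32.49/0.430 = 75.56 N.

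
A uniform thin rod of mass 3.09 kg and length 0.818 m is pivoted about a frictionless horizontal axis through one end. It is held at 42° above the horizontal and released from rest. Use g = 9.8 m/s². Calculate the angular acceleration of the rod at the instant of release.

α ≈ 13.4 rad/s²

About the pivot, I = (1/3)ML² = (1/3)(3.09)(0.818)² = 0.6892 kg·m².
The weight acts at the center, a distance L/2 = 0.4090 m from the pivot; τ = Mg(L/2) cos 42° = 9.204 N·m.
α = τ/I = 9.204/0.6892 = 13.35 rad/s².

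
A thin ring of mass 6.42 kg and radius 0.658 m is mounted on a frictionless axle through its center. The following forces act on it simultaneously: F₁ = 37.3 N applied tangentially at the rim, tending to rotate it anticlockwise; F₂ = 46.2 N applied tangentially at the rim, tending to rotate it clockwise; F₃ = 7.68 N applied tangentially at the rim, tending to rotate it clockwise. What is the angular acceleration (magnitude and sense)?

I = MR² = (6.42)(0.658)² = 2.780 kg·m².
Taking anticlockwise as positive: τ₁ = +(37.3)(0.658) = +24.54 N·m; τ₂ = −(46.2)(0.658) = −30.40 N·m; τ₃ = −(7.68)(0.658) = −5.053 N·m.
Net torque τ = -10.91 N·m.
α = τ/I = -10.91/2.780 = -3.925 rad/s².

α ≈ 3.92 rad/s², clockwise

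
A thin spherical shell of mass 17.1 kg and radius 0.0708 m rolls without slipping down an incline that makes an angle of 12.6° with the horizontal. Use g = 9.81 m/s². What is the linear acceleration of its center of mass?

Translation along the incline: Mg sinθ − f = Ma.
Rotation about the center: fR = Iα with I = (2/3)MR². No-slip gives a = αR, so f = (I/R²)a = (2/3)M a.
Substituting: Mg sinθ = (1 + 0.6667)Ma, so a = g sinθ/(1 + 0.6667) = (9.81) sin 12.6° / 1.667 = 1.284 m/s².

a ≈ 1.28 m/s²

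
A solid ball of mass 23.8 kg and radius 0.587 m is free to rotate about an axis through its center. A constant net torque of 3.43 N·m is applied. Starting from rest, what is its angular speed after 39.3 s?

ω ≈ 41.1 rad/s

I = (2/5)MR² = (2/5)(23.8)(0.587)² = 3.280 kg·m².
α = τ/I = 3.43/3.280 = 1.046 rad/s².
ω = ω₀ + αt = 0 + (1.046)(39.3) = 41.09 rad/s.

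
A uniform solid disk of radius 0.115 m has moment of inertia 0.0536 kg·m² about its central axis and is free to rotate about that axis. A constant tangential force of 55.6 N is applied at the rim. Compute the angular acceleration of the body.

τ = F R = (55.6)(0.115) = 6.394 N·m.
From τ = Iα: α = 6.394/0.05360 = 119.3 rad/s².

α ≈ 119 rad/s²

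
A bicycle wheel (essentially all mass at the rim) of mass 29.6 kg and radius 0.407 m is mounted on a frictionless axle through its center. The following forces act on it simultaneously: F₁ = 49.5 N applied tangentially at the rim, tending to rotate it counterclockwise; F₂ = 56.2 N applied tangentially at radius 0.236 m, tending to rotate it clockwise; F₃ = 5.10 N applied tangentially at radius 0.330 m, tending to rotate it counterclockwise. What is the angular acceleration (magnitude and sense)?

I = MR² = (29.6)(0.407)² = 4.903 kg·m².
Taking counterclockwise as positive: τ₁ = +(49.5)(0.407) = +20.15 N·m; τ₂ = −(56.2)(0.236) = −13.26 N·m; τ₃ = +(5.10)(0.330) = +1.683 N·m.
Net torque τ = 8.566 N·m.
α = τ/I = 8.566/4.903 = 1.747 rad/s².

α ≈ 1.75 rad/s², counterclockwise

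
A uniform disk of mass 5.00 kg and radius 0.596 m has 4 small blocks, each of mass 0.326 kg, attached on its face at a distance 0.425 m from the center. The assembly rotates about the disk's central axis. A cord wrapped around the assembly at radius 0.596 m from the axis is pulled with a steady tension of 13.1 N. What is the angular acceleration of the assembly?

α ≈ 6.95 rad/s²

I_disk = ½MR² = ½(5.00)(0.596)² = 0.8880 kg·m².
I_blocks = 4·m·r² = 4(0.326)(0.425)² = 0.2355 kg·m².
Total I = 1.124 kg·m².
τ = F r = (13.1)(0.596) = 7.808 N·m.
α = τ/I = 7.808/1.124 = 6.949 rad/s².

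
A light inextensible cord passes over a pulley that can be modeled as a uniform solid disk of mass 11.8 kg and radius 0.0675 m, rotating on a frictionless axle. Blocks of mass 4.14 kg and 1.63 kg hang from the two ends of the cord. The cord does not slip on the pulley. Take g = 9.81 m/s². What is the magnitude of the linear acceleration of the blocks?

a ≈ 2.11 m/s²

I = ½MR² = (1/2)(11.8)(0.0675)² = 0.02688 kg·m².
Heavier block: m₁g − T₁ = m₁a. Lighter block: T₂ − m₂g = m₂a.
Pulley: (T₁ − T₂)R = Iα = I(a/R), so T₁ − T₂ = (I/R²)a = (1/2)M_p a = 5.900·a.
Adding the three: (m₁ − m₂)g = (m₁ + m₂ + 5.900)a, so a = (4.14 − 1.63)(9.81)/(4.14 + 1.63 + 5.900) = 2.110 m/s².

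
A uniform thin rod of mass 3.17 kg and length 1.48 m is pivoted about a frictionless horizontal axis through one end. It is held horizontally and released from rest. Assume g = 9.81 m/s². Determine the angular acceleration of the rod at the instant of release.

About the pivot, I = (1/3)ML² = (1/3)(3.17)(1.48)² = 2.315 kg·m².
The weight acts at the center, a distance L/2 = 0.7400 m from the pivot; τ = Mg(L/2) = 23.01 N·m.
α = τ/I = 23.01/2.315 = 9.943 rad/s².

α ≈ 9.94 rad/s²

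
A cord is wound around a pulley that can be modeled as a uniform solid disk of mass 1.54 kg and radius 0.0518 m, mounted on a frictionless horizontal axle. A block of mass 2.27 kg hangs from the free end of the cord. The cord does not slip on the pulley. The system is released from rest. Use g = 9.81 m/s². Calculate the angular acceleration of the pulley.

α ≈ 141 rad/s²

I = ½MR² = (1/2)(1.54)(0.0518)² = 0.002066 kg·m².
Block: mg − T = ma. Pulley: TR = Iα. No-slip: a = αR, so T = (I/R²)a = 0.7700·a.
Then mg = (m + 0.7700)a, so a = (2.27)(9.81)/(2.27 + 0.7700) = 7.325 m/s².
α = a/R = 7.325/0.0518 = 141.4 rad/s².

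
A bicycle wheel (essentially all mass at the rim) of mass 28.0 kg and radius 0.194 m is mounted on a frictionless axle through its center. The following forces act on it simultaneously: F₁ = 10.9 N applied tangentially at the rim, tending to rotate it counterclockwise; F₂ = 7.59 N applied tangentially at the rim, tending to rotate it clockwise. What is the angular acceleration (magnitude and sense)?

α ≈ 0.609 rad/s², counterclockwise

I = MR² = (28.0)(0.194)² = 1.054 kg·m².
Taking counterclockwise as positive: τ₁ = +(10.9)(0.194) = +2.115 N·m; τ₂ = −(7.59)(0.194) = −1.472 N·m.
Net torque τ = 0.6421 N·m.
α = τ/I = 0.6421/1.054 = 0.6094 rad/s².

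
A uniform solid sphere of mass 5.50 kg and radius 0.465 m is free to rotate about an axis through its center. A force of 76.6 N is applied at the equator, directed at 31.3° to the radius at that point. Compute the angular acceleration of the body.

I = (2/5)MR² = (2/5)(5.50)(0.465)² = 0.4757 kg·m².
Only the tangential component produces torque: τ = F R sinθ = (76.6)(0.465) sin 31.3° = 18.50 N·m.
From τ = Iα: α = 18.50/0.4757 = 38.90 rad/s².

α ≈ 38.9 rad/s²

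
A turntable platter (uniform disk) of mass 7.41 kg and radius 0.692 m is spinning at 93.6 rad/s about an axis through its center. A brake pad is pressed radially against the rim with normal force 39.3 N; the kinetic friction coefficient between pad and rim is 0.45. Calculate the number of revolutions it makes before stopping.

≈ 101 revolutions

I = ½MR² = (1/2)(7.41)(0.692)² = 1.774 kg·m².
Friction force f = μN = (0.45)(39.3) = 17.68 N at the rim; torque magnitude τ = fR = 12.24 N·m, opposing ω.
|α| = τ/I = 12.24/1.774 = 6.898 rad/s² (deceleration).
ω² = ω₀² − 2|α|θ with ω = 0 ⇒ θ = ω₀²/(2|α|) = 635.1 rad = 101.1 rev.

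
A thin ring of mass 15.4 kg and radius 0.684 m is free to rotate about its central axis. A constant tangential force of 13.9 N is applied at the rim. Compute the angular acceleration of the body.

α ≈ 1.32 rad/s²

I = MR² = (15.4)(0.684)² = 7.205 kg·m².
τ = F R = (13.9)(0.684) = 9.508 N·m.
From τ = Iα: α = 9.508/7.205 = 1.320 rad/s².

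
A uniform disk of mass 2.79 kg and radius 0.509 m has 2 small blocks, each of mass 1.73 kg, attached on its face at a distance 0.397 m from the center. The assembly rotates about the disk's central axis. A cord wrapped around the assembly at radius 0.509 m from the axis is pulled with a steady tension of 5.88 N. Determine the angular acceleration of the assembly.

α ≈ 3.30 rad/s²

I_disk = ½MR² = ½(2.79)(0.509)² = 0.3614 kg·m².
I_blocks = 2·m·r² = 2(1.73)(0.397)² = 0.5453 kg·m².
Total I = 0.9067 kg·m².
τ = F r = (5.88)(0.509) = 2.993 N·m.
α = τ/I = 2.993/0.9067 = 3.301 rad/s².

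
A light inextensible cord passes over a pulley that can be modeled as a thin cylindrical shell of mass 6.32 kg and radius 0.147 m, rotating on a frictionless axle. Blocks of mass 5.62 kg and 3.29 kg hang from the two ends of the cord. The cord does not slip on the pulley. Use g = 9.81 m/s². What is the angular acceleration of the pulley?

α ≈ 10.2 rad/s²

I = MR² = (6.32)(0.147)² = 0.1366 kg·m².
Heavier block: m₁g − T₁ = m₁a. Lighter block: T₂ − m₂g = m₂a.
Pulley: (T₁ − T₂)R = Iα = I(a/R), so T₁ − T₂ = (I/R²)a = 1·M_p a = 6.320·a.
Adding the three: (m₁ − m₂)g = (m₁ + m₂ + 6.320)a, so a = (5.62 − 3.29)(9.81)/(5.62 + 3.29 + 6.320) = 1.501 m/s².
α = a/R = 1.501/0.147 = 10.21 rad/s².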